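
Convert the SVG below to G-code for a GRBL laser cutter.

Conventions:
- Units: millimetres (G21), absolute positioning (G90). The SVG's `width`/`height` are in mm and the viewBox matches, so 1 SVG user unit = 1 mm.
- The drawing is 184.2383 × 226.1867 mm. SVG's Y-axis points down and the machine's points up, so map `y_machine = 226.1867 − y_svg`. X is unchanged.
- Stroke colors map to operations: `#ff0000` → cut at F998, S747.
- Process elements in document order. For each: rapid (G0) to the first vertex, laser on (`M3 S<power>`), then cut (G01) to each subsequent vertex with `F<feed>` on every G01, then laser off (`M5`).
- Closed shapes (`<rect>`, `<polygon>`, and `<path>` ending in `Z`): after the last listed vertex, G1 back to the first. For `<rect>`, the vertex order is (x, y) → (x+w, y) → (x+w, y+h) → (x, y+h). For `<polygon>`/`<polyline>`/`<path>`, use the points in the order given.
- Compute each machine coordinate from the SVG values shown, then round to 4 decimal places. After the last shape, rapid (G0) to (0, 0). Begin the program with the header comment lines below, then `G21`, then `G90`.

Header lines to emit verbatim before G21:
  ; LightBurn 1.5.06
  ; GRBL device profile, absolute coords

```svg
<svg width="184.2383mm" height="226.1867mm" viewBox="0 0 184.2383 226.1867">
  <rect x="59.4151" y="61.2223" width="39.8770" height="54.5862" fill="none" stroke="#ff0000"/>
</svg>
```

; LightBurn 1.5.06
; GRBL device profile, absolute coords
G21
G90
G0 X59.4151 Y164.9644
M3 S747
G01 X99.2921 Y164.9644 F998
G01 X99.2921 Y110.3782 F998
G01 X59.4151 Y110.3782 F998
G01 X59.4151 Y164.9644 F998
M5
G0 X0.0000 Y0.0000

Since the viewBox matches the mm dimensions, user units are millimetres directly. The only transform is the Y-flip y_m = 226.1867 − y_svg.

Shape 1 is a rectangle drawn with `<rect>`. Its stroke #ff0000 means cut at S747, F998. After flipping Y the toolpath is (59.4151,164.9644) → (99.2921,164.9644) → (99.2921,110.3782) → (59.4151,110.3782) → (59.4151,164.9644), returning to the start.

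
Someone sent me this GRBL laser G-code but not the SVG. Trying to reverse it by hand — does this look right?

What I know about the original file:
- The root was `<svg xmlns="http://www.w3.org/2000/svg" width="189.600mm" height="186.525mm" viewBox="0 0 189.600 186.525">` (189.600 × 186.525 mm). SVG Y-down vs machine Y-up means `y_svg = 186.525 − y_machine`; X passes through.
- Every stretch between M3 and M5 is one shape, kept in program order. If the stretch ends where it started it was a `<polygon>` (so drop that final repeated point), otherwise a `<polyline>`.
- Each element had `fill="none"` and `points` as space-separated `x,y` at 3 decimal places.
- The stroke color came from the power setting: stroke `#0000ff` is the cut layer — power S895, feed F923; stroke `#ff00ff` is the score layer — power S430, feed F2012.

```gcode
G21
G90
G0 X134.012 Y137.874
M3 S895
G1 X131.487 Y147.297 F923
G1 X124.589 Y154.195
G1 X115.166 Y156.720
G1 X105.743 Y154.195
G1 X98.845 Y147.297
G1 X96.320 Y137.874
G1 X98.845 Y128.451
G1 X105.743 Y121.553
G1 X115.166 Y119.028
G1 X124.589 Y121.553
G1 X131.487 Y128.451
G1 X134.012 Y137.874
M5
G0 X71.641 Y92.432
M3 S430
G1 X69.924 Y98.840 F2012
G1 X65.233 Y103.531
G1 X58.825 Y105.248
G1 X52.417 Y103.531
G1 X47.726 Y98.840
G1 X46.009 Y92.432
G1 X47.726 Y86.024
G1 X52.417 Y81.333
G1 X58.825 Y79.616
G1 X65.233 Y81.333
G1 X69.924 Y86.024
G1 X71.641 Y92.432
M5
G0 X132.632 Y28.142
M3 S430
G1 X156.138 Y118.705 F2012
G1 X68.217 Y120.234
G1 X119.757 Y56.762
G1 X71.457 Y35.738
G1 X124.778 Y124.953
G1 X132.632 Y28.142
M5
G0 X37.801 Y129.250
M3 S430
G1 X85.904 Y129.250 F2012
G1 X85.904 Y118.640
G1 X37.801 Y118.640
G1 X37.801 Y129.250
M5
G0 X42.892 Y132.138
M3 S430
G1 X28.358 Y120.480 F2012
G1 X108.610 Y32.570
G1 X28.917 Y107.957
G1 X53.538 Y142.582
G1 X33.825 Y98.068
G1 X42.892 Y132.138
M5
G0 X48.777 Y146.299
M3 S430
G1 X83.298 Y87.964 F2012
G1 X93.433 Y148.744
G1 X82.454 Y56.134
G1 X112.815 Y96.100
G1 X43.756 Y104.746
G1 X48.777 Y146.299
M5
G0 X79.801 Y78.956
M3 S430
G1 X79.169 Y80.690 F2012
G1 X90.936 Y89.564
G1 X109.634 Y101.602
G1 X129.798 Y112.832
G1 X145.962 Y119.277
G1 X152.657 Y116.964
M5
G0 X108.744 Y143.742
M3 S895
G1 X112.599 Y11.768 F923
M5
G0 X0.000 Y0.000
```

<svg xmlns="http://www.w3.org/2000/svg" width="189.600mm" height="186.525mm" viewBox="0 0 189.600 186.525">
  <polygon points="134.012,48.651 131.487,39.228 124.589,32.330 115.166,29.805 105.743,32.330 98.845,39.228 96.320,48.651 98.845,58.074 105.743,64.972 115.166,67.497 124.589,64.972 131.487,58.074" fill="none" stroke="#0000ff"/>
  <polygon points="71.641,94.093 69.924,87.685 65.233,82.994 58.825,81.277 52.417,82.994 47.726,87.685 46.009,94.093 47.726,100.501 52.417,105.192 58.825,106.909 65.233,105.192 69.924,100.501" fill="none" stroke="#ff00ff"/>
  <polygon points="132.632,158.383 156.138,67.820 68.217,66.291 119.757,129.763 71.457,150.787 124.778,61.572" fill="none" stroke="#ff00ff"/>
  <polygon points="37.801,57.275 85.904,57.275 85.904,67.885 37.801,67.885" fill="none" stroke="#ff00ff"/>
  <polygon points="42.892,54.387 28.358,66.045 108.610,153.955 28.917,78.568 53.538,43.943 33.825,88.457" fill="none" stroke="#ff00ff"/>
  <polygon points="48.777,40.226 83.298,98.561 93.433,37.781 82.454,130.391 112.815,90.425 43.756,81.779" fill="none" stroke="#ff00ff"/>
  <polyline points="79.801,107.569 79.169,105.835 90.936,96.961 109.634,84.923 129.798,73.693 145.962,67.248 152.657,69.561" fill="none" stroke="#ff00ff"/>
  <polyline points="108.744,42.783 112.599,174.757" fill="none" stroke="#0000ff"/>
</svg>

Each laser-on run becomes one SVG element. Flip Y back into SVG space with y_svg = 186.525 − y_machine.

Run 1: S895 ⇒ cut layer `#0000ff`. The run returns to its start, so emit a `<polygon>` with points (Y-flipped): 134.012,48.651 131.487,39.228 124.589,32.330 115.166,29.805 105.743,32.330 98.845,39.228 96.320,48.651 98.845,58.074 105.743,64.972 115.166,67.497 124.589,64.972 131.487,58.074.

Run 2: the run's S430 means `#ff00ff` (score). The run returns to its start, so emit a `<polygon>` with points (Y-flipped): 71.641,94.093 69.924,87.685 65.233,82.994 58.825,81.277 52.417,82.994 47.726,87.685 46.009,94.093 47.726,100.501 52.417,105.192 58.825,106.909 65.233,105.192 69.924,100.501.

Run 3: power S430 maps to stroke `#ff00ff` (score). The run returns to its start, so emit a `<polygon>` with points (Y-flipped): 132.632,158.383 156.138,67.820 68.217,66.291 119.757,129.763 71.457,150.787 124.778,61.572.

Run 4: power S430 maps to stroke `#ff00ff` (score). The run returns to its start, so emit a `<polygon>` with points (Y-flipped): 37.801,57.275 85.904,57.275 85.904,67.885 37.801,67.885.

Run 5: S430 ⇒ score layer `#ff00ff`. The run returns to its start, so emit a `<polygon>` with points (Y-flipped): 42.892,54.387 28.358,66.045 108.610,153.955 28.917,78.568 53.538,43.943 33.825,88.457.

Run 6: power S430 maps to stroke `#ff00ff` (score). The run returns to its start, so emit a `<polygon>` with points (Y-flipped): 48.777,40.226 83.298,98.561 93.433,37.781 82.454,130.391 112.815,90.425 43.756,81.779.

Run 7: S430 ⇒ score layer `#ff00ff`. The run is open, so emit a `<polyline>` with points (Y-flipped): 79.801,107.569 79.169,105.835 90.936,96.961 109.634,84.923 129.798,73.693 145.962,67.248 152.657,69.561.

Run 8: S895 ⇒ cut layer `#0000ff`. The run is open, so emit a `<polyline>` with points (Y-flipped): 108.744,42.783 112.599,174.757.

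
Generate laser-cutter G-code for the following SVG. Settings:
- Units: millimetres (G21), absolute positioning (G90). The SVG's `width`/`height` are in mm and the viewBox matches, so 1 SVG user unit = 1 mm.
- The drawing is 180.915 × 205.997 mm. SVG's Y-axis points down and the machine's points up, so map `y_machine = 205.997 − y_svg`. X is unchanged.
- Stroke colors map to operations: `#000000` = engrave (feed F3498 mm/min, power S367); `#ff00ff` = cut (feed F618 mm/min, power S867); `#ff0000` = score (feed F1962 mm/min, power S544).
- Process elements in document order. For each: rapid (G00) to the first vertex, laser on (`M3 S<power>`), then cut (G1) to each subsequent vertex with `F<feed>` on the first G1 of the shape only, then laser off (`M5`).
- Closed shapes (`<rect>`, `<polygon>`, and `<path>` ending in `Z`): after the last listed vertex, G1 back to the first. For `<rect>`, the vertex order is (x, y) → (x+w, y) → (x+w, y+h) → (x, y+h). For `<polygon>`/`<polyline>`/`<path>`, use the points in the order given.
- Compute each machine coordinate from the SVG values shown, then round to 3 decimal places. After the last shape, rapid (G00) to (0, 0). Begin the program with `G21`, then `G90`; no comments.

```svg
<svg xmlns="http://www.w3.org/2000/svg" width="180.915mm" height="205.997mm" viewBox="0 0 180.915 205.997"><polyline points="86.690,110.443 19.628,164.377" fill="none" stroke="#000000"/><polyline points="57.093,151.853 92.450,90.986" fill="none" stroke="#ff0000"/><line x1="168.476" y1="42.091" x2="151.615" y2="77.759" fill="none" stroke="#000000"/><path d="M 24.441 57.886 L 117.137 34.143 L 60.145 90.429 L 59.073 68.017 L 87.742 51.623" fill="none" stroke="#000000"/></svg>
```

G21
G90
G00 X86.690 Y95.554
M3 S367
G1 X19.628 Y41.620 F3498
M5
G00 X57.093 Y54.144
M3 S544
G1 X92.450 Y115.011 F1962
M5
G00 X168.476 Y163.906
M3 S367
G1 X151.615 Y128.238 F3498
M5
G00 X24.441 Y148.111
M3 S367
G1 X117.137 Y171.854 F3498
G1 X60.145 Y115.568
G1 X59.073 Y137.980
G1 X87.742 Y154.374
M5
G00 X0.000 Y0.000

1 u = 1 mm; y_m = 205.997 − y.

[1] `<polyline>` line segment, #000000→engrave S367 F3498: (86.690,95.554) → (19.628,41.620)

[2] `<polyline>` line segment, #ff0000→score S544 F1962: (57.093,54.144) → (92.450,115.011)

[3] `<line>` line segment, #000000→engrave S367 F3498: (168.476,163.906) → (151.615,128.238)

[4] `<path>` open polyline, #000000→engrave S367 F3498: (24.441,148.111) → (117.137,171.854) → (60.145,115.568) → (59.073,137.980) → (87.742,154.374)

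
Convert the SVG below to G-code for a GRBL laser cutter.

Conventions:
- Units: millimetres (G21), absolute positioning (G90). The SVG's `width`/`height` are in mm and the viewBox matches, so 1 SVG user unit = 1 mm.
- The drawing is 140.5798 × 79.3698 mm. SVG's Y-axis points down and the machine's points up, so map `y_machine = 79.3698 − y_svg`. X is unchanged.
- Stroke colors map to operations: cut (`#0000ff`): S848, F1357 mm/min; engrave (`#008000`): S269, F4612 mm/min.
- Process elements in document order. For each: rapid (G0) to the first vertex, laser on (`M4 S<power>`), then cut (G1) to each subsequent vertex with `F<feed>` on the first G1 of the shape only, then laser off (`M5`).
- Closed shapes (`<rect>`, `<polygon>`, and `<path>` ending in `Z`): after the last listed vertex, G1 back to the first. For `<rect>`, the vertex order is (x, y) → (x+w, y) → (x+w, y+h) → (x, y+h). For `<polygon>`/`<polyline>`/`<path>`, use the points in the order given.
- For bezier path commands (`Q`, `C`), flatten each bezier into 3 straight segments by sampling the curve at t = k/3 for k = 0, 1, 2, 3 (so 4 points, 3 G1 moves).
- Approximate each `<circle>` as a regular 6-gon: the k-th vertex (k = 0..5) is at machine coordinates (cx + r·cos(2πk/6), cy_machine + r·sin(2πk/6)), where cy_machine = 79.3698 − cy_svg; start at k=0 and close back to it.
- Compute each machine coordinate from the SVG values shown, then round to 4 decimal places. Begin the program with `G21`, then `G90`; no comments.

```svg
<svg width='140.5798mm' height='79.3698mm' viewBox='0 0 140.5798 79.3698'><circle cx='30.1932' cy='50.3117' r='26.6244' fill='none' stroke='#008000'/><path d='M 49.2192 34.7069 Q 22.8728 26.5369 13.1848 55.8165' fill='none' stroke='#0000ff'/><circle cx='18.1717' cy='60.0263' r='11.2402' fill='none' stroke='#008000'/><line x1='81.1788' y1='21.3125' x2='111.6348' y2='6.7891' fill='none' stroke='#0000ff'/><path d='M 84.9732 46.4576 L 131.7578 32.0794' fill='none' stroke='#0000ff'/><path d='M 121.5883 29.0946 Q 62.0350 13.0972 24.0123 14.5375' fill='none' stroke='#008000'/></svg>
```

G21
G90
G0 X56.8176 Y29.0581
M4 S269
G1 X43.5054 Y52.1155 F4612
G1 X16.8810 Y52.1155
G1 X3.5688 Y29.0581
G1 X16.8810 Y6.0007
G1 X43.5054 Y6.0007
G1 X56.8176 Y29.0581
M5
G0 X49.2192 Y44.6629
M4 S848
G1 X33.5059 Y45.9485 F1357
G1 X21.4944 Y38.9120
G1 X13.1848 Y23.5533
M5
G0 X29.4119 Y19.3435
M4 S269
G1 X23.7918 Y29.0778 F4612
G1 X12.5516 Y29.0778
G1 X6.9315 Y19.3435
G1 X12.5516 Y9.6092
G1 X23.7918 Y9.6092
G1 X29.4119 Y19.3435
M5
G0 X81.1788 Y58.0573
M4 S848
G1 X111.6348 Y72.5807 F1357
M5
G0 X84.9732 Y32.9122
M4 S848
G1 X131.7578 Y47.2904 F1357
M5
G0 X121.5883 Y50.2752
M4 S269
G1 X84.2784 Y59.0026 F4612
G1 X51.7531 Y63.8550
G1 X24.0123 Y64.8323
M5

Since the viewBox matches the mm dimensions, user units are millimetres directly. The only transform is the Y-flip y_m = 79.3698 − y_svg.

Shape 1 is a circle drawn with `<circle>`. Its stroke #008000 means engrave at S269, F4612. After flipping Y the toolpath is (56.8176,29.0581) → (43.5054,52.1155) → (16.8810,52.1155) → (3.5688,29.0581) → (16.8810,6.0007) → (43.5054,6.0007) → (56.8176,29.0581), returning to the start.

Shape 2 is a quadratic bezier drawn with `<path>`. Its stroke #0000ff means cut at S848, F1357. After flipping Y the toolpath is (49.2192,44.6629) → (33.5059,45.9485) → (21.4944,38.9120) → (13.1848,23.5533).

Shape 3 is a circle drawn with `<circle>`. Its stroke #008000 means engrave at S269, F4612. After flipping Y the toolpath is (29.4119,19.3435) → (23.7918,29.0778) → (12.5516,29.0778) → (6.9315,19.3435) → (12.5516,9.6092) → (23.7918,9.6092) → (29.4119,19.3435), returning to the start.

Shape 4 is a line segment drawn with `<line>`. Its stroke #0000ff means cut at S848, F1357. After flipping Y the toolpath is (81.1788,58.0573) → (111.6348,72.5807).

Shape 5 is a line segment drawn with `<path>`. Its stroke #0000ff means cut at S848, F1357. After flipping Y the toolpath is (84.9732,32.9122) → (131.7578,47.2904).

Shape 6 is a quadratic bezier drawn with `<path>`. Its stroke #008000 means engrave at S269, F4612. After flipping Y the toolpath is (121.5883,50.2752) → (84.2784,59.0026) → (51.7531,63.8550) → (24.0123,64.8323).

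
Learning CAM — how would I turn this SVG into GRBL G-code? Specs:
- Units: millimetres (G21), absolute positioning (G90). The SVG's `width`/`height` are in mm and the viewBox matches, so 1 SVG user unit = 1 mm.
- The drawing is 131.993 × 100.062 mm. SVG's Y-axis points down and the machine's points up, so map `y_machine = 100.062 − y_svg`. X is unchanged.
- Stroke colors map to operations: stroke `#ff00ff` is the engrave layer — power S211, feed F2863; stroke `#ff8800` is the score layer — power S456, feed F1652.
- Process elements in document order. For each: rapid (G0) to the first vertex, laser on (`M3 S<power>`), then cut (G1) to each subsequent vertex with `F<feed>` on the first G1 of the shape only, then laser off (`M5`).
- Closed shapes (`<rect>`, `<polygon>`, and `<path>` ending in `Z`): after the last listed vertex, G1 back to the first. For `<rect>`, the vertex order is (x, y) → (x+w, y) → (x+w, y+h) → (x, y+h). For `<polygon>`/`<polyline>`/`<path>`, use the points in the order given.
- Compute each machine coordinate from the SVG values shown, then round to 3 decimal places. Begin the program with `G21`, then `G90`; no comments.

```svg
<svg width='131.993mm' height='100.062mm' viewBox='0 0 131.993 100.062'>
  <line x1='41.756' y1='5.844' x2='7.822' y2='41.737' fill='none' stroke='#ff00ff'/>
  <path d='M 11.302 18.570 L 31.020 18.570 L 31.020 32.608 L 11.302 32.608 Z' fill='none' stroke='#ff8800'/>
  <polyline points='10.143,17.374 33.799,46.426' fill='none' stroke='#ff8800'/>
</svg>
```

G21
G90
G0 X41.756 Y94.218
M3 S211
G1 X7.822 Y58.325 F2863
M5
G0 X11.302 Y81.492
M3 S456
G1 X31.020 Y81.492 F1652
G1 X31.020 Y67.454
G1 X11.302 Y67.454
G1 X11.302 Y81.492
M5
G0 X10.143 Y82.688
M3 S456
G1 X33.799 Y53.636 F1652
M5

viewBox `0 0 131.993 100.062` with mm width/height → 1 unit = 1 mm. Flip: y_m = 100.062 − y_svg.

**Shape 1** — `<line>` line segment, stroke `#ff00ff` → engrave (S211, F2863). Machine vertices: (41.756,94.218) → (7.822,58.325). Open path.

**Shape 2** — `<path>` rectangle, stroke `#ff8800` → score (S456, F1652). Machine vertices: (11.302,81.492) → (31.020,81.492) → (31.020,67.454) → (11.302,67.454) → (11.302,81.492). Closed: final G1 returns to the first vertex.

**Shape 3** — `<polyline>` line segment, stroke `#ff8800` → score (S456, F1652). Machine vertices: (10.143,82.688) → (33.799,53.636). Open path.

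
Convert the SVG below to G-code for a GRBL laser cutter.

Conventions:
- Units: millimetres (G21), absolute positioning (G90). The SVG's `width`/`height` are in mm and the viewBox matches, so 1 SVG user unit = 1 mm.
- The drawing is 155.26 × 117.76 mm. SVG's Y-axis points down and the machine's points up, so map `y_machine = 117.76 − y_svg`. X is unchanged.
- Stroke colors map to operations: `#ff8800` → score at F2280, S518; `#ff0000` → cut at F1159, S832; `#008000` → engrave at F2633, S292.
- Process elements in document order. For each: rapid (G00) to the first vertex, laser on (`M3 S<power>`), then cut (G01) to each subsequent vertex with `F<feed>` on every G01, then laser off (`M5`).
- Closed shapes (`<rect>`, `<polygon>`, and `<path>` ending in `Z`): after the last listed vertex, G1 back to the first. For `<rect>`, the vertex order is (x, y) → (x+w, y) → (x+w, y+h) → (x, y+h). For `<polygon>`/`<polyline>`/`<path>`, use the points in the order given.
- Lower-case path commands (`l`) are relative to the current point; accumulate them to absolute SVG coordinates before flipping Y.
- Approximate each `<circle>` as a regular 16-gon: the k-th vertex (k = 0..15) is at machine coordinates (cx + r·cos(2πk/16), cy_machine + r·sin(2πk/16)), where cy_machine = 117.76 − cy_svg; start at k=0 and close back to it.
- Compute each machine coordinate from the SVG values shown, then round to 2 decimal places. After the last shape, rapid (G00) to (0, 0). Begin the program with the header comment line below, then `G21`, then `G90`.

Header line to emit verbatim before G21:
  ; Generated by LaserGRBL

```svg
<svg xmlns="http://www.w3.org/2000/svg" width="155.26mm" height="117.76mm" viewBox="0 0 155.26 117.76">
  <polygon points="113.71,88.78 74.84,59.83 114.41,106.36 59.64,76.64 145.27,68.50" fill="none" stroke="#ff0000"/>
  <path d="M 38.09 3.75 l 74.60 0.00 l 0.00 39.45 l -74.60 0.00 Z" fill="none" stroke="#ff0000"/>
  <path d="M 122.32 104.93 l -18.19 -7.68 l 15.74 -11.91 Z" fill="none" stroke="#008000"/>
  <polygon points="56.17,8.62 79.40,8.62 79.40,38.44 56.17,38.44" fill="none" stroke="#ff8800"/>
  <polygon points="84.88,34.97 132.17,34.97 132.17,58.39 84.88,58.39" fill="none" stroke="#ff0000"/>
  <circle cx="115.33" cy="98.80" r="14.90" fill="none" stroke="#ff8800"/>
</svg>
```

1 u = 1 mm; y_m = 117.76 − y.

[1] `<polygon>` closed polygon, #ff0000→cut S832 F1159: (113.71,28.98) → (74.84,57.93) → (114.41,11.40) → (59.64,41.12) → (145.27,49.26) → (113.71,28.98) (closed)

[2] `<path>` rectangle, #ff0000→cut S832 F1159: (38.09,114.01) → (112.69,114.01) → (112.69,74.56) → (38.09,74.56) → (38.09,114.01) (closed)

[3] `<path>` regular polygon, #008000→engrave S292 F2633: (122.32,12.83) → (104.13,20.51) → (119.87,32.42) → (122.32,12.83) (closed)

[4] `<polygon>` rectangle, #ff8800→score S518 F2280: (56.17,109.14) → (79.40,109.14) → (79.40,79.32) → (56.17,79.32) → (56.17,109.14) (closed)

[5] `<polygon>` rectangle, #ff0000→cut S832 F1159: (84.88,82.79) → (132.17,82.79) → (132.17,59.37) → (84.88,59.37) → (84.88,82.79) (closed)

[6] `<circle>` circle, #ff8800→score S518 F2280: (130.23,18.96) → (129.10,24.66) → (125.87,29.50) → (121.03,32.73) → (115.33,33.86) → (109.63,32.73) → (104.79,29.50) → (101.56,24.66) → (100.43,18.96) → (101.56,13.26) → (104.79,8.42) → (109.63,5.19) → (115.33,4.06) → (121.03,5.19) → (125.87,8.42) → (129.10,13.26) → (130.23,18.96) (closed)

; Generated by LaserGRBL
G21
G90
G00 X113.71 Y28.98
M3 S832
G01 X74.84 Y57.93 F1159
G01 X114.41 Y11.40 F1159
G01 X59.64 Y41.12 F1159
G01 X145.27 Y49.26 F1159
G01 X113.71 Y28.98 F1159
M5
G00 X38.09 Y114.01
M3 S832
G01 X112.69 Y114.01 F1159
G01 X112.69 Y74.56 F1159
G01 X38.09 Y74.56 F1159
G01 X38.09 Y114.01 F1159
M5
G00 X122.32 Y12.83
M3 S292
G01 X104.13 Y20.51 F2633
G01 X119.87 Y32.42 F2633
G01 X122.32 Y12.83 F2633
M5
G00 X56.17 Y109.14
M3 S518
G01 X79.40 Y109.14 F2280
G01 X79.40 Y79.32 F2280
G01 X56.17 Y79.32 F2280
G01 X56.17 Y109.14 F2280
M5
G00 X84.88 Y82.79
M3 S832
G01 X132.17 Y82.79 F1159
G01 X132.17 Y59.37 F1159
G01 X84.88 Y59.37 F1159
G01 X84.88 Y82.79 F1159
M5
G00 X130.23 Y18.96
M3 S518
G01 X129.10 Y24.66 F2280
G01 X125.87 Y29.50 F2280
G01 X121.03 Y32.73 F2280
G01 X115.33 Y33.86 F2280
G01 X109.63 Y32.73 F2280
G01 X104.79 Y29.50 F2280
G01 X101.56 Y24.66 F2280
G01 X100.43 Y18.96 F2280
G01 X101.56 Y13.26 F2280
G01 X104.79 Y8.42 F2280
G01 X109.63 Y5.19 F2280
G01 X115.33 Y4.06 F2280
G01 X121.03 Y5.19 F2280
G01 X125.87 Y8.42 F2280
G01 X129.10 Y13.26 F2280
G01 X130.23 Y18.96 F2280
M5
G00 X0.00 Y0.00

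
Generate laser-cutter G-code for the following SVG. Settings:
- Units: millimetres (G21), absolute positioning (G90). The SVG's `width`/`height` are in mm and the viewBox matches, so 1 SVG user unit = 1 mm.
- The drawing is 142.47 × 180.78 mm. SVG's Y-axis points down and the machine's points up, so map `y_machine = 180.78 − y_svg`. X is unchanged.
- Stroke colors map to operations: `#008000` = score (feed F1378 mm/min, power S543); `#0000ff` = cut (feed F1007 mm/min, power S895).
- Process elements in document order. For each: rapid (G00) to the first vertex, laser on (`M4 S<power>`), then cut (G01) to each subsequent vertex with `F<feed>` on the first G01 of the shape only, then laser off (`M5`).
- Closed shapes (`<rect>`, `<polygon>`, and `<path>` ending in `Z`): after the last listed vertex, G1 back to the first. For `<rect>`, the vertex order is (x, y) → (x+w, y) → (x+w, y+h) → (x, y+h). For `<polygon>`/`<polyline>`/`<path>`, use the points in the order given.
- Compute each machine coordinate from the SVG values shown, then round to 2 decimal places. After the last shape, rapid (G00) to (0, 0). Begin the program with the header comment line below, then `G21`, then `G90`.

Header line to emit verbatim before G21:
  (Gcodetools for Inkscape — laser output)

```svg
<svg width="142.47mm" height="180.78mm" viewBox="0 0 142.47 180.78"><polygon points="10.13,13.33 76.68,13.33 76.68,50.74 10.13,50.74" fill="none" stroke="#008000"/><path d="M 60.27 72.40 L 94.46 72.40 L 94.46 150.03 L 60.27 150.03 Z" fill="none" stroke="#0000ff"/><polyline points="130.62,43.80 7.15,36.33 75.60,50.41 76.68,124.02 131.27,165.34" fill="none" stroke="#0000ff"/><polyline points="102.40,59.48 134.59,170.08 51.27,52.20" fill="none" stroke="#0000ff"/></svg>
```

(Gcodetools for Inkscape — laser output)
G21
G90
G00 X10.13 Y167.45
M4 S543
G01 X76.68 Y167.45 F1378
G01 X76.68 Y130.04
G01 X10.13 Y130.04
G01 X10.13 Y167.45
M5
G00 X60.27 Y108.38
M4 S895
G01 X94.46 Y108.38 F1007
G01 X94.46 Y30.75
G01 X60.27 Y30.75
G01 X60.27 Y108.38
M5
G00 X130.62 Y136.98
M4 S895
G01 X7.15 Y144.45 F1007
G01 X75.60 Y130.37
G01 X76.68 Y56.76
G01 X131.27 Y15.44
M5
G00 X102.40 Y121.30
M4 S895
G01 X134.59 Y10.70 F1007
G01 X51.27 Y128.58
M5
G00 X0.00 Y0.00

Since the viewBox matches the mm dimensions, user units are millimetres directly. The only transform is the Y-flip y_m = 180.78 − y_svg.

Shape 1 is a rectangle drawn with `<polygon>`. Its stroke #008000 means score at S543, F1378. After flipping Y the toolpath is (10.13,167.45) → (76.68,167.45) → (76.68,130.04) → (10.13,130.04) → (10.13,167.45), returning to the start.

Shape 2 is a rectangle drawn with `<path>`. Its stroke #0000ff means cut at S895, F1007. After flipping Y the toolpath is (60.27,108.38) → (94.46,108.38) → (94.46,30.75) → (60.27,30.75) → (60.27,108.38), returning to the start.

Shape 3 is a open polyline drawn with `<polyline>`. Its stroke #0000ff means cut at S895, F1007. After flipping Y the toolpath is (130.62,136.98) → (7.15,144.45) → (75.60,130.37) → (76.68,56.76) → (131.27,15.44).

Shape 4 is a open polyline drawn with `<polyline>`. Its stroke #0000ff means cut at S895, F1007. After flipping Y the toolpath is (102.40,121.30) → (134.59,10.70) → (51.27,128.58).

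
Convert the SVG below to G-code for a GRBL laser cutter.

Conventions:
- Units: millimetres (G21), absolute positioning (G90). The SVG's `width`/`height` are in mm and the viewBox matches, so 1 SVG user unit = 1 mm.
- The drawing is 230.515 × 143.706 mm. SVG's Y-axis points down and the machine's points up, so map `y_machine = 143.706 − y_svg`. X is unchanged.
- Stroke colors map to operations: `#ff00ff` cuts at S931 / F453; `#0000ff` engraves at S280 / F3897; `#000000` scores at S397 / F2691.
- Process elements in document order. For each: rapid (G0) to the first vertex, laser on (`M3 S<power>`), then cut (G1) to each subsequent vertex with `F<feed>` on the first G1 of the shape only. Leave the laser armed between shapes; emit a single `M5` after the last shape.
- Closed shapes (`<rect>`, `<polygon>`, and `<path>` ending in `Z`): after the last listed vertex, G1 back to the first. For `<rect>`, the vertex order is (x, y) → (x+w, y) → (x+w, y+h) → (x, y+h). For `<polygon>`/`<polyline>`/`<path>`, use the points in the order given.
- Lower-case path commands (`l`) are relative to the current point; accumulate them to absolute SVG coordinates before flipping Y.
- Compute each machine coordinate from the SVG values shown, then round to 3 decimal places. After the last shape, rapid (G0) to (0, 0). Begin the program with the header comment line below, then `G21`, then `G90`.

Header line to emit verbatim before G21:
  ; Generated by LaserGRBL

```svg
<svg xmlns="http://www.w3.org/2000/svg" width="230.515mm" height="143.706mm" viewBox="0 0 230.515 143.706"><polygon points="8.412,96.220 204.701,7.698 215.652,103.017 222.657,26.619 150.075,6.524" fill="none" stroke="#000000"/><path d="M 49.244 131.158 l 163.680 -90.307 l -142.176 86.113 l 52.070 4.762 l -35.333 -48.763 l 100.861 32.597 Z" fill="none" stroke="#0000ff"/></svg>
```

; Generated by LaserGRBL
G21
G90
G0 X8.412 Y47.486
M3 S397
G1 X204.701 Y136.008 F2691
G1 X215.652 Y40.689
G1 X222.657 Y117.087
G1 X150.075 Y137.182
G1 X8.412 Y47.486
G0 X49.244 Y12.548
M3 S280
G1 X212.924 Y102.855 F3897
G1 X70.748 Y16.742
G1 X122.818 Y11.980
G1 X87.485 Y60.743
G1 X188.346 Y28.146
G1 X49.244 Y12.548
M5
G0 X0.000 Y0.000

viewBox `0 0 230.515 143.706` with mm width/height → 1 unit = 1 mm. Flip: y_m = 143.706 − y_svg.

**Shape 1** — `<polygon>` closed polygon, stroke `#000000` → score (S397, F2691). Machine vertices: (8.412,47.486) → (204.701,136.008) → (215.652,40.689) → (222.657,117.087) → (150.075,137.182) → (8.412,47.486). Closed: final G1 returns to the first vertex.

**Shape 2** — `<path>` closed polygon, stroke `#0000ff` → engrave (S280, F3897). Machine vertices: (49.244,12.548) → (212.924,102.855) → (70.748,16.742) → (122.818,11.980) → (87.485,60.743) → (188.346,28.146) → (49.244,12.548). Closed: final G1 returns to the first vertex.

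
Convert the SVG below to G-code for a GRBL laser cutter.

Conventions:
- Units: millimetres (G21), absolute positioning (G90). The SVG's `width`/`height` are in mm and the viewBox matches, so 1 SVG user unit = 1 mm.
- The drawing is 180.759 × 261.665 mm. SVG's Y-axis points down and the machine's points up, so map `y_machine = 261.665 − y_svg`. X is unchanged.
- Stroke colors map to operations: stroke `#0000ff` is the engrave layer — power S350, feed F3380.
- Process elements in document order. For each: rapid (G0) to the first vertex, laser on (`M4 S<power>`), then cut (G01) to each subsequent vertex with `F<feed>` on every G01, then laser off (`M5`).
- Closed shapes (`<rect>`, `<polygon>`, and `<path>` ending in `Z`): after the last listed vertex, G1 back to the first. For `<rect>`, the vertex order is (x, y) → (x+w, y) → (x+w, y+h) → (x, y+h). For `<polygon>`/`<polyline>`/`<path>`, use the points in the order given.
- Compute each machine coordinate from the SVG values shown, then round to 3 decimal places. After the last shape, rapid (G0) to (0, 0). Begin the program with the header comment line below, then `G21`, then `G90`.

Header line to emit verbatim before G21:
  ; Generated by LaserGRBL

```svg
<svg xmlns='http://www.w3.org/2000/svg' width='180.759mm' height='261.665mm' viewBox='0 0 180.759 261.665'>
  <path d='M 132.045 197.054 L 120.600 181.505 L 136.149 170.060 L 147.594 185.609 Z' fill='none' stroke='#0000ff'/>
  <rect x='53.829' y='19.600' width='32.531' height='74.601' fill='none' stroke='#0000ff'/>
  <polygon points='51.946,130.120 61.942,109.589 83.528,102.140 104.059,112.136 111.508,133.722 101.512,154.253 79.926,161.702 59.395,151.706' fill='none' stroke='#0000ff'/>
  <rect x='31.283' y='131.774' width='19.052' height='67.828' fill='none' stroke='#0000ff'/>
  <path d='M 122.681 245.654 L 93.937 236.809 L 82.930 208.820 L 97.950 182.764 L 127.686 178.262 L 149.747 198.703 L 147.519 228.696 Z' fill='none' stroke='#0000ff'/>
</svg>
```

; Generated by LaserGRBL
G21
G90
G0 X132.045 Y64.611
M4 S350
G01 X120.600 Y80.160 F3380
G01 X136.149 Y91.605 F3380
G01 X147.594 Y76.056 F3380
G01 X132.045 Y64.611 F3380
M5
G0 X53.829 Y242.065
M4 S350
G01 X86.360 Y242.065 F3380
G01 X86.360 Y167.464 F3380
G01 X53.829 Y167.464 F3380
G01 X53.829 Y242.065 F3380
M5
G0 X51.946 Y131.545
M4 S350
G01 X61.942 Y152.076 F3380
G01 X83.528 Y159.525 F3380
G01 X104.059 Y149.529 F3380
G01 X111.508 Y127.943 F3380
G01 X101.512 Y107.412 F3380
G01 X79.926 Y99.963 F3380
G01 X59.395 Y109.959 F3380
G01 X51.946 Y131.545 F3380
M5
G0 X31.283 Y129.891
M4 S350
G01 X50.335 Y129.891 F3380
G01 X50.335 Y62.063 F3380
G01 X31.283 Y62.063 F3380
G01 X31.283 Y129.891 F3380
M5
G0 X122.681 Y16.011
M4 S350
G01 X93.937 Y24.856 F3380
G01 X82.930 Y52.845 F3380
G01 X97.950 Y78.901 F3380
G01 X127.686 Y83.403 F3380
G01 X149.747 Y62.962 F3380
G01 X147.519 Y32.969 F3380
G01 X122.681 Y16.011 F3380
M5
G0 X0.000 Y0.000

Since the viewBox matches the mm dimensions, user units are millimetres directly. The only transform is the Y-flip y_m = 261.665 − y_svg.

Shape 1 is a regular polygon drawn with `<path>`. Its stroke #0000ff means engrave at S350, F3380. After flipping Y the toolpath is (132.045,64.611) → (120.600,80.160) → (136.149,91.605) → (147.594,76.056) → (132.045,64.611), returning to the start.

Shape 2 is a rectangle drawn with `<rect>`. Its stroke #0000ff means engrave at S350, F3380. After flipping Y the toolpath is (53.829,242.065) → (86.360,242.065) → (86.360,167.464) → (53.829,167.464) → (53.829,242.065), returning to the start.

Shape 3 is a regular polygon drawn with `<polygon>`. Its stroke #0000ff means engrave at S350, F3380. After flipping Y the toolpath is (51.946,131.545) → (61.942,152.076) → (83.528,159.525) → (104.059,149.529) → (111.508,127.943) → (101.512,107.412) → (79.926,99.963) → (59.395,109.959) → (51.946,131.545), returning to the start.

Shape 4 is a rectangle drawn with `<rect>`. Its stroke #0000ff means engrave at S350, F3380. After flipping Y the toolpath is (31.283,129.891) → (50.335,129.891) → (50.335,62.063) → (31.283,62.063) → (31.283,129.891), returning to the start.

Shape 5 is a regular polygon drawn with `<path>`. Its stroke #0000ff means engrave at S350, F3380. After flipping Y the toolpath is (122.681,16.011) → (93.937,24.856) → (82.930,52.845) → (97.950,78.901) → (127.686,83.403) → (149.747,62.962) → (147.519,32.969) → (122.681,16.011), returning to the start.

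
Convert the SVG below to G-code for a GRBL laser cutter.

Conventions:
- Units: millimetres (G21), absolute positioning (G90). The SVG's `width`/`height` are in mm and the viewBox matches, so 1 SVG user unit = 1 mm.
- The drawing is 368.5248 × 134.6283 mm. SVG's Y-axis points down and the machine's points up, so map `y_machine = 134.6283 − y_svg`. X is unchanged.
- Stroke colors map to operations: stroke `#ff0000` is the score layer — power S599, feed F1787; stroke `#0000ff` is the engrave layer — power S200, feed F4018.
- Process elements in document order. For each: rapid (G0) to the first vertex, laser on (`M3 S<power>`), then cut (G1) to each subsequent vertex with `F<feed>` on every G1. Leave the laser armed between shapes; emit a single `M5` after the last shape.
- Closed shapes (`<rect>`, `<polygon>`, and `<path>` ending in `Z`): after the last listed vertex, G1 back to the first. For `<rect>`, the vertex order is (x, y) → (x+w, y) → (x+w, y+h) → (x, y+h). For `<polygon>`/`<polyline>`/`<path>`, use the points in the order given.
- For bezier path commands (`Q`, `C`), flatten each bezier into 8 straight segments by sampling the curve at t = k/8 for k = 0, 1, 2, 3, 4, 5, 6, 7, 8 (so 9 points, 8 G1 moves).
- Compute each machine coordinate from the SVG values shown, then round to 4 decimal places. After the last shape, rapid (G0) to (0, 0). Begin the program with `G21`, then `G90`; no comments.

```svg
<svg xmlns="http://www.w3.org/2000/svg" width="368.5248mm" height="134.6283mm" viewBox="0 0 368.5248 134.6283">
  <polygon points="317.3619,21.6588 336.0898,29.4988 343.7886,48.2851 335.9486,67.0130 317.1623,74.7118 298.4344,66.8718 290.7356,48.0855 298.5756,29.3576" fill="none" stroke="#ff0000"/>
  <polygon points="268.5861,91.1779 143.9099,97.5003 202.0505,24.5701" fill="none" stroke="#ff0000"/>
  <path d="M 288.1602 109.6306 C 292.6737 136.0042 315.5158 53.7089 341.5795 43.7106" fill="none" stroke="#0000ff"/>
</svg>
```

1 u = 1 mm; y_m = 134.6283 − y.

[1] `<polygon>` regular polygon, #ff0000→score S599 F1787: (317.3619,112.9695) → (336.0898,105.1295) → (343.7886,86.3432) → (335.9486,67.6153) → (317.1623,59.9165) → (298.4344,67.7565) → (290.7356,86.5428) → (298.5756,105.2707) → (317.3619,112.9695) (closed)

[2] `<polygon>` closed polygon, #ff0000→score S599 F1787: (268.5861,43.4504) → (143.9099,37.1280) → (202.0505,110.0582) → (268.5861,43.4504) (closed)

[3] `<path>` cubic bezier, #0000ff→engrave S200 F4018: (288.1602,24.9977) → (290.6824,19.8480) → (294.7459,22.7653) → (300.1736,31.6290) → (306.7885,44.3182) → (314.4136,58.7124) → (322.8718,72.6909) → (331.9861,84.1329) → (341.5795,90.9177)

G21
G90
G0 X317.3619 Y112.9695
M3 S599
G1 X336.0898 Y105.1295 F1787
G1 X343.7886 Y86.3432 F1787
G1 X335.9486 Y67.6153 F1787
G1 X317.1623 Y59.9165 F1787
G1 X298.4344 Y67.7565 F1787
G1 X290.7356 Y86.5428 F1787
G1 X298.5756 Y105.2707 F1787
G1 X317.3619 Y112.9695 F1787
G0 X268.5861 Y43.4504
M3 S599
G1 X143.9099 Y37.1280 F1787
G1 X202.0505 Y110.0582 F1787
G1 X268.5861 Y43.4504 F1787
G0 X288.1602 Y24.9977
M3 S200
G1 X290.6824 Y19.8480 F4018
G1 X294.7459 Y22.7653 F4018
G1 X300.1736 Y31.6290 F4018
G1 X306.7885 Y44.3182 F4018
G1 X314.4136 Y58.7124 F4018
G1 X322.8718 Y72.6909 F4018
G1 X331.9861 Y84.1329 F4018
G1 X341.5795 Y90.9177 F4018
M5
G0 X0.0000 Y0.0000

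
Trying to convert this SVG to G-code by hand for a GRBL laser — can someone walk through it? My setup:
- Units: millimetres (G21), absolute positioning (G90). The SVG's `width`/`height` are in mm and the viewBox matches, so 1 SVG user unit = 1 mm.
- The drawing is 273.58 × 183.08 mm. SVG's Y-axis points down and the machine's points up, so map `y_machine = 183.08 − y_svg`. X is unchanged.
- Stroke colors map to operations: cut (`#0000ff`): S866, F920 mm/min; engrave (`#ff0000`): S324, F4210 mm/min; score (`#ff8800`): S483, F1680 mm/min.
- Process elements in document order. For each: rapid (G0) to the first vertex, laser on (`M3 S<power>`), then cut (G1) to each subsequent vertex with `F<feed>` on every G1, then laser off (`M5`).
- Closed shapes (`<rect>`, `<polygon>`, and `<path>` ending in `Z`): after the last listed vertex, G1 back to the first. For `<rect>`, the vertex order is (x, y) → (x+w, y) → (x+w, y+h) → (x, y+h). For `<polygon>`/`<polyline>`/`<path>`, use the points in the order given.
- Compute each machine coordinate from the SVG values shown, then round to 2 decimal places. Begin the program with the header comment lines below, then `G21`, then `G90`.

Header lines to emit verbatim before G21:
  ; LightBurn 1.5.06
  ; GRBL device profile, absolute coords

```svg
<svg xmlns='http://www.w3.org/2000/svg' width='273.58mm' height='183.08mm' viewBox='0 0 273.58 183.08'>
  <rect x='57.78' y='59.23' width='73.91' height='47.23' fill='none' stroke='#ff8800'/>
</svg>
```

viewBox `0 0 273.58 183.08` with mm width/height → 1 unit = 1 mm. Flip: y_m = 183.08 − y_svg.

**Shape 1** — `<rect>` rectangle, stroke `#ff8800` → score (S483, F1680). Machine vertices: (57.78,123.85) → (131.69,123.85) → (131.69,76.62) → (57.78,76.62) → (57.78,123.85). Closed: final G1 returns to the first vertex.

; LightBurn 1.5.06
; GRBL device profile, absolute coords
G21
G90
G0 X57.78 Y123.85
M3 S483
G1 X131.69 Y123.85 F1680
G1 X131.69 Y76.62 F1680
G1 X57.78 Y76.62 F1680
G1 X57.78 Y123.85 F1680
M5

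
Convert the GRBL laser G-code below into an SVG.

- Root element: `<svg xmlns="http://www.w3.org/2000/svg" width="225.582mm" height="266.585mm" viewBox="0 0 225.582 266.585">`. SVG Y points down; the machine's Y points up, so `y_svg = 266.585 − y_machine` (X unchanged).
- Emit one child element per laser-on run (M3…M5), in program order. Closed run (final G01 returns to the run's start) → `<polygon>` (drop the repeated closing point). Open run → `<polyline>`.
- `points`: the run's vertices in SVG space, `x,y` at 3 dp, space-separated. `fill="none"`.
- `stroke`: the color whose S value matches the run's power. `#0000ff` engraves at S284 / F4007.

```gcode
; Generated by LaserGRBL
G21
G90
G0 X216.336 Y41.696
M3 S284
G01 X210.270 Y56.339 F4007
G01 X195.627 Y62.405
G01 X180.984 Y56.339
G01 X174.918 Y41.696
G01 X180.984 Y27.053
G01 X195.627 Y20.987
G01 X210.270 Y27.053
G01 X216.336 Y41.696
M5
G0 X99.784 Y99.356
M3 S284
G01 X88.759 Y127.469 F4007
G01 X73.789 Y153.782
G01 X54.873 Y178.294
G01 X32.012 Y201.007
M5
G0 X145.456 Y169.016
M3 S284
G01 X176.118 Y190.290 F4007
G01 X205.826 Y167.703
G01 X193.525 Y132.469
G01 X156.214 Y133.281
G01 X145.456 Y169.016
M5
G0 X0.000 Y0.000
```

y_svg = 266.585 − y_m. Every run uses S284, so all elements get stroke `#0000ff` (engrave).

[1] closed run; points: 216.336,224.889 210.270,210.246 195.627,204.180 180.984,210.246 174.918,224.889 180.984,239.532 195.627,245.598 210.270,239.532

[2] open run; points: 99.784,167.229 88.759,139.116 73.789,112.803 54.873,88.291 32.012,65.578

[3] closed run; points: 145.456,97.569 176.118,76.295 205.826,98.882 193.525,134.116 156.214,133.304

<svg xmlns="http://www.w3.org/2000/svg" width="225.582mm" height="266.585mm" viewBox="0 0 225.582 266.585">
  <polygon points="216.336,224.889 210.270,210.246 195.627,204.180 180.984,210.246 174.918,224.889 180.984,239.532 195.627,245.598 210.270,239.532" fill="none" stroke="#0000ff"/>
  <polyline points="99.784,167.229 88.759,139.116 73.789,112.803 54.873,88.291 32.012,65.578" fill="none" stroke="#0000ff"/>
  <polygon points="145.456,97.569 176.118,76.295 205.826,98.882 193.525,134.116 156.214,133.304" fill="none" stroke="#0000ff"/>
</svg>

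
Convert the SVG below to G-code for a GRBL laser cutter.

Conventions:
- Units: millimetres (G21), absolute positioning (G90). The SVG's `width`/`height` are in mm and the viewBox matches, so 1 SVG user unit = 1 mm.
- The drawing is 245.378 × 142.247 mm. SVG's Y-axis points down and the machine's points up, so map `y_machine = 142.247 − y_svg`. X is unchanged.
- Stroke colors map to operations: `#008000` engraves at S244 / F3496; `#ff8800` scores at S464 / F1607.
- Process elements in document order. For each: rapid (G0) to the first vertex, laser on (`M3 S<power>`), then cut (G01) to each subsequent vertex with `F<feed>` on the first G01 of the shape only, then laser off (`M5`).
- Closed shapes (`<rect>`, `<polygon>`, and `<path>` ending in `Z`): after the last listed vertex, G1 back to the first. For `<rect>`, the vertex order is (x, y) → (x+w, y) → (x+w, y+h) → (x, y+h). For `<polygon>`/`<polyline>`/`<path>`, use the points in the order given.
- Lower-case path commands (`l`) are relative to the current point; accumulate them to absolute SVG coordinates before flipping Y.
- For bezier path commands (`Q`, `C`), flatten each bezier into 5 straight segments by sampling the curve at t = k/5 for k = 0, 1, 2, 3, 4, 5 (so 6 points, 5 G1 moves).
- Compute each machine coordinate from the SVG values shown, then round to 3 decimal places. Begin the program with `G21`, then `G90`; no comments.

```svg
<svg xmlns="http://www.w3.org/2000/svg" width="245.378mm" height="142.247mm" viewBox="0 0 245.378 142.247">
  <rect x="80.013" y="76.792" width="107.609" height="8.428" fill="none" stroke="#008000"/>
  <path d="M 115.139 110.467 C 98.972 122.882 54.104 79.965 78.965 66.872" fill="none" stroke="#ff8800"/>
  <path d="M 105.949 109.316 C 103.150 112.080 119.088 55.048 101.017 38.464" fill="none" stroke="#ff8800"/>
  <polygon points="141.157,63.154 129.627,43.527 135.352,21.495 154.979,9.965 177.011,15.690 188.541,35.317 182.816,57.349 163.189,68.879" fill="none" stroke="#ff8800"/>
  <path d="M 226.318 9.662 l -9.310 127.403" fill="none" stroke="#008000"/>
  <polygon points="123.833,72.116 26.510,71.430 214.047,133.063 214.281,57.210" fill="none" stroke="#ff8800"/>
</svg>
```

viewBox `0 0 245.378 142.247` with mm width/height → 1 unit = 1 mm. Flip: y_m = 142.247 − y_svg.

**Shape 1** — `<rect>` rectangle, stroke `#008000` → engrave (S244, F3496). Machine vertices: (80.013,65.455) → (187.622,65.455) → (187.622,57.027) → (80.013,57.027) → (80.013,65.455). Closed: final G1 returns to the first vertex.

**Shape 2** — `<path>` cubic bezier, stroke `#ff8800` → score (S464, F1607). Control points (SVG): P0=(115.139,110.467), P1=(98.972,122.882), P2=(54.104,79.965), P3=(78.965,66.872); sampled at t=k/5. Machine vertices: (115.139,31.780) → (102.782,30.290) → (88.262,37.991) → (76.302,50.798) → (71.628,64.622) → (78.965,75.375). Open path.

**Shape 3** — `<path>` cubic bezier, stroke `#ff8800` → score (S464, F1607). Control points (SVG): P0=(105.949,109.316), P1=(103.150,112.080), P2=(119.088,55.048), P3=(101.017,38.464); sampled at t=k/5. Machine vertices: (105.949,32.931) → (106.096,37.646) → (108.208,51.901) → (109.754,70.883) → (108.200,89.781) → (101.017,103.783). Open path.

**Shape 4** — `<polygon>` regular polygon, stroke `#ff8800` → score (S464, F1607). Machine vertices: (141.157,79.093) → (129.627,98.720) → (135.352,120.752) → (154.979,132.282) → (177.011,126.557) → (188.541,106.930) → (182.816,84.898) → (163.189,73.368) → (141.157,79.093). Closed: final G1 returns to the first vertex.

**Shape 5** — `<path>` line segment, stroke `#008000` → engrave (S244, F3496). Machine vertices: (226.318,132.585) → (217.008,5.182). Open path.

**Shape 6** — `<polygon>` closed polygon, stroke `#ff8800` → score (S464, F1607). Machine vertices: (123.833,70.131) → (26.510,70.817) → (214.047,9.184) → (214.281,85.037) → (123.833,70.131). Closed: final G1 returns to the first vertex.

G21
G90
G0 X80.013 Y65.455
M3 S244
G01 X187.622 Y65.455 F3496
G01 X187.622 Y57.027
G01 X80.013 Y57.027
G01 X80.013 Y65.455
M5
G0 X115.139 Y31.780
M3 S464
G01 X102.782 Y30.290 F1607
G01 X88.262 Y37.991
G01 X76.302 Y50.798
G01 X71.628 Y64.622
G01 X78.965 Y75.375
M5
G0 X105.949 Y32.931
M3 S464
G01 X106.096 Y37.646 F1607
G01 X108.208 Y51.901
G01 X109.754 Y70.883
G01 X108.200 Y89.781
G01 X101.017 Y103.783
M5
G0 X141.157 Y79.093
M3 S464
G01 X129.627 Y98.720 F1607
G01 X135.352 Y120.752
G01 X154.979 Y132.282
G01 X177.011 Y126.557
G01 X188.541 Y106.930
G01 X182.816 Y84.898
G01 X163.189 Y73.368
G01 X141.157 Y79.093
M5
G0 X226.318 Y132.585
M3 S244
G01 X217.008 Y5.182 F3496
M5
G0 X123.833 Y70.131
M3 S464
G01 X26.510 Y70.817 F1607
G01 X214.047 Y9.184
G01 X214.281 Y85.037
G01 X123.833 Y70.131
M5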